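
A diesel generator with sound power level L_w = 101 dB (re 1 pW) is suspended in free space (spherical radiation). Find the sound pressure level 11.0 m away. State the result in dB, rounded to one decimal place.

The power spreads over a sphere of area 4π·r², so L_p = L_w − 10·log₁₀(4π·r²).
4π·r² = 1521 m², 10·log₁₀ of that is 31.820 dB.
L_p = 101 − 31.820 = 69.18 dB.

69.2 dB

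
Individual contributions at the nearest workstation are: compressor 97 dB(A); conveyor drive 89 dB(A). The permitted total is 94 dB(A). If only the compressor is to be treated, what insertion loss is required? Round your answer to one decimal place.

4.7 dB

Everything except the compressor sums to 10^(89/10) = 7.943e+08 in linear terms, 89.00 dB(A).
To meet 94 dB(A) overall, the treated compressor may contribute at most 10^(94/10) − 7.943e+08 = 1.718e+09, i.e. 92.35 dB(A).
So the compressor must be reduced from 97 to 92.35 dB(A): IL = 4.65 dB.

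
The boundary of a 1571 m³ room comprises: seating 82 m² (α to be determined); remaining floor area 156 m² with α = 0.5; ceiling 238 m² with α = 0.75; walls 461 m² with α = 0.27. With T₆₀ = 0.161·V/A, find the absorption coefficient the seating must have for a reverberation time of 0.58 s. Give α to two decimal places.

Required total absorption A = 0.161·1571/0.58 = 436.09 m².
Absorption from the other surfaces = 156·0.5 + 238·0.75 + 461·0.27 = 380.97 m², so the seating must supply 55.12 m² over 82 m².
α = 55.12/82 = 0.672.

0.67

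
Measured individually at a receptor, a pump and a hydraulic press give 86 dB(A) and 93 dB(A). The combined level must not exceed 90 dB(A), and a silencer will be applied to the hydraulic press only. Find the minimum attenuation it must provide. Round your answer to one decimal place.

Fixed contribution from the other source: Σ 10^(L/10) = 10^(86/10) = 3.981e+08 (86.00 dB(A)).
To meet 90 dB(A) overall, the treated hydraulic press may contribute at most 10^(90/10) − 3.981e+08 = 6.019e+08, i.e. 87.80 dB(A).
Required insertion loss = 93 − 87.80 = 5.20 dB.

5.2 dB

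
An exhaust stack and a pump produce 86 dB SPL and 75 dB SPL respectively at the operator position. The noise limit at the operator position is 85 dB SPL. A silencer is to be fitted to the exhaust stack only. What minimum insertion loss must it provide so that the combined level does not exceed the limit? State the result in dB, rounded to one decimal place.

Everything except the exhaust stack sums to 10^(75/10) = 3.162e+07 in linear terms, 75.00 dB SPL.
The limit corresponds to 10^(85/10) = 3.162e+08; subtracting the fixed part leaves 2.846e+08 for the exhaust stack, i.e. 84.54 dB SPL.
Required insertion loss = 86 − 84.54 = 1.46 dB.

1.5 dB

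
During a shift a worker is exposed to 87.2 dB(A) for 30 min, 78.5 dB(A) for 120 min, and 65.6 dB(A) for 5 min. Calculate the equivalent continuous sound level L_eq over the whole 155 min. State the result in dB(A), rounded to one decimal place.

81.9 dB(A)

L_eq = 10·log₁₀[(1/T)·Σ tᵢ·10^(Lᵢ/10)] with T = 155 min.
Σ tᵢ·10^(Lᵢ/10) = 30·10^(87.2/10) + 120·10^(78.5/10) + 5·10^(65.6/10) = 2.426e+10.
L_eq = 10·log₁₀(2.426e+10/155) = 81.95 dB(A).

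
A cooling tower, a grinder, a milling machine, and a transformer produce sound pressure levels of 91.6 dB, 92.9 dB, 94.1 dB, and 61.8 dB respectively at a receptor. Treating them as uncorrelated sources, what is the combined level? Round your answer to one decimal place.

Incoherent sources combine by intensity addition: L_total = 10·log₁₀(Σ 10^(L_i/10)).
Σ 10^(L/10) = 10^(91.6/10) + 10^(92.9/10) + 10^(94.1/10) + 10^(61.8/10) = 5.967e+09.
L_total = 10·log₁₀(5.967e+09) = 97.76 dB.

97.8 dB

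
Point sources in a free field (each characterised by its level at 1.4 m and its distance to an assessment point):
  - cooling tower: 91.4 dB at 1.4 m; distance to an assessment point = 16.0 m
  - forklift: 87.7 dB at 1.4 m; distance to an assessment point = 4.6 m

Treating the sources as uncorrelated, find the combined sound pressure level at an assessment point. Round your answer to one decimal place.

78.1 dB

First find each source's level at the receiver (point-source: −20·log₁₀(r/r_ref)), then combine on an intensity basis.
cooling tower: 91.4 − 20·log₁₀(16.0/1.4) = 91.4 − 21.16 = 70.24 dB.
forklift: 87.7 − 20·log₁₀(4.6/1.4) = 87.7 − 10.33 = 77.37 dB.
Σ 10^(L/10) = 6.511e+07 → L_total = 10·log₁₀(6.511e+07) = 78.14 dB.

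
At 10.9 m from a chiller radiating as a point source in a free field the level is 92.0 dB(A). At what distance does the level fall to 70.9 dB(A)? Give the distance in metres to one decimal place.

123.7 m

For a point source L₁ − L₂ = 20·log₁₀(r₂/r₁), so r₂ = r₁·10^((L₁−L₂)/20).
r₂ = 10.9·10^((92.0−70.9)/20) = 10.9·10^(21.1/20) = 123.72 m.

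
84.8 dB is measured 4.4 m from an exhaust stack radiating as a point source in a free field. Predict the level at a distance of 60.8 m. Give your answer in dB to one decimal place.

For a point source, L₂ = L₁ − 20·log₁₀(r₂/r₁).
L₂ = 84.8 − 20·log₁₀(60.8/4.4) = 84.8 − 22.809 = 61.99 dB.

62.0 dB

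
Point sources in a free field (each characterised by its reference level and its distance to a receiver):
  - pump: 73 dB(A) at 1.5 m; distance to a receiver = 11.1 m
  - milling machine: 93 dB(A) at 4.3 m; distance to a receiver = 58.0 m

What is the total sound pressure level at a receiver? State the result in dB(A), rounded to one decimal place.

70.5 dB(A)

Propagate each source to the receiver with L = L_ref − 20·log₁₀(r/r_ref), then add intensities.
pump: 73 − 20·log₁₀(11.1/1.5) = 73 − 17.38 = 55.62 dB(A).
milling machine: 93 − 20·log₁₀(58.0/4.3) = 93 − 22.60 = 70.40 dB(A).
Σ 10^(L/10) = 1.133e+07 → L_total = 10·log₁₀(1.133e+07) = 70.54 dB(A).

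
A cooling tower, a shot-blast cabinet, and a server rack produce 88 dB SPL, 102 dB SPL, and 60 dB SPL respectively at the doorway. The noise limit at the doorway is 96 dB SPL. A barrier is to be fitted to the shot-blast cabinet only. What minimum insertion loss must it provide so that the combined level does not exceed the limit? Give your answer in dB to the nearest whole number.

7 dB

The untreated sources together contribute 10^(88/10) + 10^(60/10) = 6.320e+08, i.e. 88.01 dB SPL.
To meet 96 dB SPL overall, the treated shot-blast cabinet may contribute at most 10^(96/10) − 6.320e+08 = 3.349e+09, i.e. 95.25 dB SPL.
Required insertion loss = 102 − 95.25 = 6.75 dB.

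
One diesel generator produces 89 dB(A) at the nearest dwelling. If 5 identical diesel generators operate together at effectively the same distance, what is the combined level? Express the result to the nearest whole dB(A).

N identical incoherent sources raise the level by 10·log₁₀ N.
L_total = 89 + 10·log₁₀(5) = 89 + 6.990 = 95.99 dB(A).

96 dB(A)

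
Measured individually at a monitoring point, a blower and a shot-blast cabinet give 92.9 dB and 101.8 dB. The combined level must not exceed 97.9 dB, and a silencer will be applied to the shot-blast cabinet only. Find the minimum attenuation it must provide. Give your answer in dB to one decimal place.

5.6 dB

Everything except the shot-blast cabinet sums to 10^(92.9/10) = 1.950e+09 in linear terms, 92.90 dB.
The limit corresponds to 10^(97.9/10) = 6.166e+09; subtracting the fixed part leaves 4.216e+09 for the shot-blast cabinet, i.e. 96.25 dB.
Required insertion loss = 101.8 − 96.25 = 5.55 dB.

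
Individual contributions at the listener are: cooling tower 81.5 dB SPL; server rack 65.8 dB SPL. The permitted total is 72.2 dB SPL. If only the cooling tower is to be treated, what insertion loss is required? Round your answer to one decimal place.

10.4 dB

The untreated sources together contribute 10^(65.8/10) = 3.802e+06, i.e. 65.80 dB SPL.
To meet 72.2 dB SPL overall, the treated cooling tower may contribute at most 10^(72.2/10) − 3.802e+06 = 1.279e+07, i.e. 71.07 dB SPL.
So the cooling tower must be reduced from 81.5 to 71.07 dB SPL: IL = 10.43 dB.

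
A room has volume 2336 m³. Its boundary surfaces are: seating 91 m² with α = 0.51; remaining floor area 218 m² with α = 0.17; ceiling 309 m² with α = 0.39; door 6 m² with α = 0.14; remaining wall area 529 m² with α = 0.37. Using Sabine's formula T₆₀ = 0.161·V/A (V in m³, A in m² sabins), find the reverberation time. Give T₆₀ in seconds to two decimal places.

Total absorption A = 91·0.51 + 218·0.17 + 309·0.39 + 6·0.14 + 529·0.37 = 400.55 m² sabins.
T₆₀ = 0.161·V/A = 0.161·2336/400.55 = 0.939 s.

0.94 s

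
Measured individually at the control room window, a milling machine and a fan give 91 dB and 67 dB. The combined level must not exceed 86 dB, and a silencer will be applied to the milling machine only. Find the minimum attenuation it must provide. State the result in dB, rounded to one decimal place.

Everything except the milling machine sums to 10^(67/10) = 5.012e+06 in linear terms, 67.00 dB.
The limit corresponds to 10^(86/10) = 3.981e+08; subtracting the fixed part leaves 3.931e+08 for the milling machine, i.e. 85.94 dB.
So the milling machine must be reduced from 91 to 85.94 dB: IL = 5.06 dB.

5.1 dB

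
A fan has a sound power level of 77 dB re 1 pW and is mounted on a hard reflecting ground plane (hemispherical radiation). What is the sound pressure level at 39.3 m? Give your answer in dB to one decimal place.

37.1 dB

L_p = L_w − 10·log₁₀(2π·r²) with r = 39.3 m.
2π·r² = 9704 m², 10·log₁₀ of that is 39.870 dB.
L_p = 77 − 39.870 = 37.13 dB.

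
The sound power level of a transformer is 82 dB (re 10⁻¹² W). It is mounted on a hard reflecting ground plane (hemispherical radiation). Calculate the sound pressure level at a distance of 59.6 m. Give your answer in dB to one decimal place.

The power spreads over a hemisphere of area 2π·r², so L_p = L_w − 10·log₁₀(2π·r²).
2π·r² = 2.232e+04 m², 10·log₁₀ of that is 43.487 dB.
L_p = 82 − 43.487 = 38.51 dB.

38.5 dB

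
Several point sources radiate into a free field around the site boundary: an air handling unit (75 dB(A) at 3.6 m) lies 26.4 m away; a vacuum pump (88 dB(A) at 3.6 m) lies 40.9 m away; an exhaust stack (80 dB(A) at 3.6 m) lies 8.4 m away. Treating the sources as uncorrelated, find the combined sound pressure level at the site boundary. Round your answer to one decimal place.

First find each source's level at the receiver (point-source: −20·log₁₀(r/r_ref)), then combine on an intensity basis.
air handling unit: 75 − 20·log₁₀(26.4/3.6) = 75 − 17.31 = 57.69 dB(A).
vacuum pump: 88 − 20·log₁₀(40.9/3.6) = 88 − 21.11 = 66.89 dB(A).
exhaust stack: 80 − 20·log₁₀(8.4/3.6) = 80 − 7.36 = 72.64 dB(A).
Σ 10^(L/10) = 2.384e+07 → L_total = 10·log₁₀(2.384e+07) = 73.77 dB(A).

73.8 dB(A)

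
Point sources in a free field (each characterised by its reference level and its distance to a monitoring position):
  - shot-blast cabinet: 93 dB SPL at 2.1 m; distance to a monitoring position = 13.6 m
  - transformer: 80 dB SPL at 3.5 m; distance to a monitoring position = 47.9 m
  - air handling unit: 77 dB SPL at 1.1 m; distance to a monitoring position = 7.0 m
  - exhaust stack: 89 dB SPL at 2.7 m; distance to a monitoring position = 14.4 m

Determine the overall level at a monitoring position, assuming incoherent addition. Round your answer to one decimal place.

Propagate each source to the receiver with L = L_ref − 20·log₁₀(r/r_ref), then add intensities.
shot-blast cabinet: 93 − 20·log₁₀(13.6/2.1) = 93 − 16.23 = 76.77 dB SPL.
transformer: 80 − 20·log₁₀(47.9/3.5) = 80 − 22.73 = 57.27 dB SPL.
air handling unit: 77 − 20·log₁₀(7.0/1.1) = 77 − 16.07 = 60.93 dB SPL.
exhaust stack: 89 − 20·log₁₀(14.4/2.7) = 89 − 14.54 = 74.46 dB SPL.
Σ 10^(L/10) = 7.727e+07 → L_total = 10·log₁₀(7.727e+07) = 78.88 dB SPL.

78.9 dB SPL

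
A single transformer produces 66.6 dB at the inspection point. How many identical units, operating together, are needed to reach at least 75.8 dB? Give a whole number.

9

Need L₁ + 10·log₁₀ N ≥ 75.8, i.e. log₁₀ N ≥ 0.92.
N ≥ 10^(9.2/10) = 8.318, so N = 9.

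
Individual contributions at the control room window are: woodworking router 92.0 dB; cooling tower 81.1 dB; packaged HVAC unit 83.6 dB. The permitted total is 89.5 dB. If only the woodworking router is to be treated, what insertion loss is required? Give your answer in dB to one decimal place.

The untreated sources together contribute 10^(81.1/10) + 10^(83.6/10) = 3.579e+08, i.e. 85.54 dB.
The limit corresponds to 10^(89.5/10) = 8.913e+08; subtracting the fixed part leaves 5.333e+08 for the woodworking router, i.e. 87.27 dB.
So the woodworking router must be reduced from 92.0 to 87.27 dB: IL = 4.73 dB.

4.7 dB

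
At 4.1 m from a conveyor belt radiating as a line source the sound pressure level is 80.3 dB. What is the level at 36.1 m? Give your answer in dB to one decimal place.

Cylindrical spreading from a line source gives a 10·log₁₀(r₂/r₁) drop.
L₂ = 80.3 − 10·log₁₀(36.1/4.1) = 80.3 − 9.447 = 70.85 dB.

70.9 dB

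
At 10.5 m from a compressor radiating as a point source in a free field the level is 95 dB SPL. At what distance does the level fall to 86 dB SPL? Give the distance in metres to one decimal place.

29.6 m

For a point source L₁ − L₂ = 20·log₁₀(r₂/r₁), so r₂ = r₁·10^((L₁−L₂)/20).
r₂ = 10.5·10^((95−86)/20) = 10.5·10^(9.0/20) = 29.59 m.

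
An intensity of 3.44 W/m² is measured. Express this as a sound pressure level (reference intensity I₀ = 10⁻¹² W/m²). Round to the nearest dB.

125 dB

I/I₀ = 3.44/10⁻¹² = 3.44×10^12, and L = 10·log₁₀(I/I₀).
L = 10·(0.5366 + 12) = 125.37 dB.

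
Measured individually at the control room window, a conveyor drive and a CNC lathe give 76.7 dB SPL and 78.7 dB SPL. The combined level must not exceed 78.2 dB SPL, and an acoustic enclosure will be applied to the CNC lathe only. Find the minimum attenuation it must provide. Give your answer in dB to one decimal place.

Everything except the CNC lathe sums to 10^(76.7/10) = 4.677e+07 in linear terms, 76.70 dB SPL.
The limit corresponds to 10^(78.2/10) = 6.607e+07; subtracting the fixed part leaves 1.930e+07 for the CNC lathe, i.e. 72.85 dB SPL.
Required insertion loss = 78.7 − 72.85 = 5.85 dB.

5.8 dB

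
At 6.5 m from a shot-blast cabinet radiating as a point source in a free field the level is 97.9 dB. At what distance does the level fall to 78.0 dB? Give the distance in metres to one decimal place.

Point-source spreading drops the level by 20·log₁₀(r₂/r₁); inverting, r₂/r₁ = 10^(ΔL/20).
r₂ = 6.5·10^((97.9−78.0)/20) = 6.5·10^(19.9/20) = 64.26 m.

64.3 m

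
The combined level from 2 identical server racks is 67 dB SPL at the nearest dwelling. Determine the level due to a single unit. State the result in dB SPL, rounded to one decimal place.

64.0 dB SPL

Dividing the total intensity by 2 lowers the level by 10·log₁₀ 2 = 3.010 dB: L₁ = 67 − 3.010.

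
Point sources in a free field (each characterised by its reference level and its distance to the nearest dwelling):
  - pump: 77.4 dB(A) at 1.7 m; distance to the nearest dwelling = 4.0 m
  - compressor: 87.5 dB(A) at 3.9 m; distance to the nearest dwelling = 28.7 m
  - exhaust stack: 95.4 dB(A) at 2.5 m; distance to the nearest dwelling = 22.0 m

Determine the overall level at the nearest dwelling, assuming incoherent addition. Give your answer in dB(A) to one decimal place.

Apply inverse-square spreading to bring every level to the receiver, then sum 10^(L/10).
pump: 77.4 − 20·log₁₀(4.0/1.7) = 77.4 − 7.43 = 69.97 dB(A).
compressor: 87.5 − 20·log₁₀(28.7/3.9) = 87.5 − 17.34 = 70.16 dB(A).
exhaust stack: 95.4 − 20·log₁₀(22.0/2.5) = 95.4 − 18.89 = 76.51 dB(A).
Σ 10^(L/10) = 6.509e+07 → L_total = 10·log₁₀(6.509e+07) = 78.13 dB(A).

78.1 dB(A)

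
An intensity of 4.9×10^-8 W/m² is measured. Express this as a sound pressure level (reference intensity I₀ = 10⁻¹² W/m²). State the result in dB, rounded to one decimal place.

46.9 dB

L = 10·log₁₀(I/I₀) = 10·log₁₀(4.9×10^-8/10⁻¹²) = 10·log₁₀(4.9×10^4).
L = 10·(0.6902 + 4) = 46.90 dB.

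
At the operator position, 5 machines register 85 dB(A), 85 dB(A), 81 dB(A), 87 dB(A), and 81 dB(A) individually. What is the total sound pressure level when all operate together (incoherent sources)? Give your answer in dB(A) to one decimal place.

91.4 dB(A)

Incoherent sources combine by intensity addition: L_total = 10·log₁₀(Σ 10^(L_i/10)).
Σ 10^(L/10) = 10^(85/10) + 10^(85/10) + 10^(81/10) + 10^(87/10) + 10^(81/10) = 1.385e+09.
L_total = 10·log₁₀(1.385e+09) = 91.42 dB(A).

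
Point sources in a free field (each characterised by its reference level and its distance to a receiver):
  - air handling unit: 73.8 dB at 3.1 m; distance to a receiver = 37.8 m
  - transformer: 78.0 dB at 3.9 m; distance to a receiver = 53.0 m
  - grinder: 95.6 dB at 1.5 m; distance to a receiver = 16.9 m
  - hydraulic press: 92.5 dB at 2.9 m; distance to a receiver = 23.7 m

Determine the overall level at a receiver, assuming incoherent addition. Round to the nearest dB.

Propagate each source to the receiver with L = L_ref − 20·log₁₀(r/r_ref), then add intensities.
air handling unit: 73.8 − 20·log₁₀(37.8/3.1) = 73.8 − 21.72 = 52.08 dB.
transformer: 78.0 − 20·log₁₀(53.0/3.9) = 78.0 − 22.66 = 55.34 dB.
grinder: 95.6 − 20·log₁₀(16.9/1.5) = 95.6 − 21.04 = 74.56 dB.
hydraulic press: 92.5 − 20·log₁₀(23.7/2.9) = 92.5 − 18.25 = 74.25 dB.
Σ 10^(L/10) = 5.573e+07 → L_total = 10·log₁₀(5.573e+07) = 77.46 dB.

77 dB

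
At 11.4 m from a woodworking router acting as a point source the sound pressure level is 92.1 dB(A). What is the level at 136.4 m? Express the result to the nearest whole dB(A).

71 dB(A)

Point-source attenuation: ΔL = 20·log₁₀(r₂/r₁) = 20·log₁₀(136.4/11.4) = 21.558 dB.
L₂ = 92.1 − 20·log₁₀(136.4/11.4) = 92.1 − 21.558 = 70.54 dB(A).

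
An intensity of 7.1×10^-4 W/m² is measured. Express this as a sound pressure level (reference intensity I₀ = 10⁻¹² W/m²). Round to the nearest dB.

89 dB

Dividing by I₀ shifts the exponent by 12: I/I₀ = 7.1×10^8.
L = 10·(0.8513 + 8) = 88.51 dB.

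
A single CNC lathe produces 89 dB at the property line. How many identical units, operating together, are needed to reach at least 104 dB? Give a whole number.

32

N identical sources give L₁ + 10·log₁₀ N, so require 10·log₁₀ N ≥ 104 − 89 = 15.0 dB.
N ≥ 10^(15.0/10) = 31.623, so N = 32.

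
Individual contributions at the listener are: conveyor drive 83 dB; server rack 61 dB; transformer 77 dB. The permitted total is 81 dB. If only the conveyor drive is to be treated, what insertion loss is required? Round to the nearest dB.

4 dB

Fixed contribution from the other sources: Σ 10^(L/10) = 10^(61/10) + 10^(77/10) = 5.138e+07 (77.11 dB).
The limit corresponds to 10^(81/10) = 1.259e+08; subtracting the fixed part leaves 7.451e+07 for the conveyor drive, i.e. 78.72 dB.
So the conveyor drive must be reduced from 83 to 78.72 dB: IL = 4.28 dB.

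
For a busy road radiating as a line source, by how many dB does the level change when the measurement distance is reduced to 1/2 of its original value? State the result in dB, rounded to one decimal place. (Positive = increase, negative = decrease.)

With cylindrical spreading the level changes by −10·log₁₀(r₂/r₁).
ΔL = −10·log₁₀(0.5) = +3.01 dB.

+3.0 dB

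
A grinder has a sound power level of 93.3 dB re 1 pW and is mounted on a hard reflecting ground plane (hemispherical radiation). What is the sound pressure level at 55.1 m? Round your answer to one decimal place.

50.5 dB

L_p = L_w − 10·log₁₀(2π·r²) with r = 55.1 m.
2π·r² = 1.908e+04 m², 10·log₁₀ of that is 42.805 dB.
L_p = 93.3 − 42.805 = 50.50 dB.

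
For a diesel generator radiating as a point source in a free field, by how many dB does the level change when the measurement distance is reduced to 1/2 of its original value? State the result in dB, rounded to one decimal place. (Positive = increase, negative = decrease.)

A point source loses 6 dB per doubling of distance; generally ΔL = −20·log₁₀(r₂/r₁).
ΔL = −20·log₁₀(0.5) = +6.02 dB.

+6.0 dB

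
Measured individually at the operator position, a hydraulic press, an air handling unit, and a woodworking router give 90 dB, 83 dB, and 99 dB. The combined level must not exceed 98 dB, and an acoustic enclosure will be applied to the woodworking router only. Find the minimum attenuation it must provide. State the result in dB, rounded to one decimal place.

The untreated sources together contribute 10^(90/10) + 10^(83/10) = 1.200e+09, i.e. 90.79 dB.
To meet 98 dB overall, the treated woodworking router may contribute at most 10^(98/10) − 1.200e+09 = 5.110e+09, i.e. 97.08 dB.
Required insertion loss = 99 − 97.08 = 1.92 dB.

1.9 dB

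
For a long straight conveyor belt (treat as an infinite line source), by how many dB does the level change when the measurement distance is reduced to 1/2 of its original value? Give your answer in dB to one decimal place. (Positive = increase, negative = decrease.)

+3.0 dB

With cylindrical spreading the level changes by −10·log₁₀(r₂/r₁).
ΔL = −10·log₁₀(0.5) = +3.01 dB.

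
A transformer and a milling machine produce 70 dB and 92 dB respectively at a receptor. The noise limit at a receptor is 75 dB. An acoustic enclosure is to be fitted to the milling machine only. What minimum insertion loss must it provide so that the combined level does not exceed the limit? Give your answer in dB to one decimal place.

The untreated sources together contribute 10^(70/10) = 1.000e+07, i.e. 70.00 dB.
To meet 75 dB overall, the treated milling machine may contribute at most 10^(75/10) − 1.000e+07 = 2.162e+07, i.e. 73.35 dB.
Required insertion loss = 92 − 73.35 = 18.65 dB.

18.7 dB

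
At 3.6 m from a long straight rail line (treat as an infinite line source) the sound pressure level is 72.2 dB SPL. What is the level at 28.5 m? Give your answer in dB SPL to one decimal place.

Line-source attenuation: ΔL = 10·log₁₀(r₂/r₁) = 10·log₁₀(28.5/3.6) = 8.985 dB.
L₂ = 72.2 − 10·log₁₀(28.5/3.6) = 72.2 − 8.985 = 63.21 dB SPL.

63.2 dB SPL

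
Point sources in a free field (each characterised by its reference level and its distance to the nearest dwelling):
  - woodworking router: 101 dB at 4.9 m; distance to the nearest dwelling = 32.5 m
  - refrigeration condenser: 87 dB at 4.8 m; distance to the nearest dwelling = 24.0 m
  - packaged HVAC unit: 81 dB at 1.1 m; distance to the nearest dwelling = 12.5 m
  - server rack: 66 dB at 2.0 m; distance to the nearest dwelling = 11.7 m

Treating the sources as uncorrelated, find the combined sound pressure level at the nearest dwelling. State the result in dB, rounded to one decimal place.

Propagate each source to the receiver with L = L_ref − 20·log₁₀(r/r_ref), then add intensities.
woodworking router: 101 − 20·log₁₀(32.5/4.9) = 101 − 16.43 = 84.57 dB.
refrigeration condenser: 87 − 20·log₁₀(24.0/4.8) = 87 − 13.98 = 73.02 dB.
packaged HVAC unit: 81 − 20·log₁₀(12.5/1.1) = 81 − 21.11 = 59.89 dB.
server rack: 66 − 20·log₁₀(11.7/2.0) = 66 − 15.34 = 50.66 dB.
Σ 10^(L/10) = 3.073e+08 → L_total = 10·log₁₀(3.073e+08) = 84.88 dB.

84.9 dB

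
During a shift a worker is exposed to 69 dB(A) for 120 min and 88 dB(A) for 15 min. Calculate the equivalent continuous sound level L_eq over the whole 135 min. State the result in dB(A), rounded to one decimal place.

78.9 dB(A)

The energy average is taken in the linear domain: L_eq = 10·log₁₀[(Σ tᵢ·10^(Lᵢ/10))/T], T = 135 min.
Σ tᵢ·10^(Lᵢ/10) = 120·10^(69/10) + 15·10^(88/10) = 1.042e+10.
L_eq = 10·log₁₀(1.042e+10/135) = 78.87 dB(A).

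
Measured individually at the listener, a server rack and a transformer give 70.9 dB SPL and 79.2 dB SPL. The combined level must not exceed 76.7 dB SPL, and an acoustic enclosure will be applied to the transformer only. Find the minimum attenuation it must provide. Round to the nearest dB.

4 dB

Everything except the transformer sums to 10^(70.9/10) = 1.230e+07 in linear terms, 70.90 dB SPL.
To meet 76.7 dB SPL overall, the treated transformer may contribute at most 10^(76.7/10) − 1.230e+07 = 3.447e+07, i.e. 75.37 dB SPL.
So the transformer must be reduced from 79.2 to 75.37 dB SPL: IL = 3.83 dB.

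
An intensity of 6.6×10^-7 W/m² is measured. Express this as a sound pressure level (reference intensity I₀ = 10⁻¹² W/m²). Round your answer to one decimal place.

58.2 dB

I/I₀ = 6.6×10^-7/10⁻¹² = 6.6×10^5, and L = 10·log₁₀(I/I₀).
L = 10·(0.8195 + 5) = 58.20 dB.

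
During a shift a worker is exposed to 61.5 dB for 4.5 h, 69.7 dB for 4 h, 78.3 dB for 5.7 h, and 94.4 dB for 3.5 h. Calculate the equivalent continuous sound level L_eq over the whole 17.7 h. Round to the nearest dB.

L_eq = 10·log₁₀[(1/T)·Σ tᵢ·10^(Lᵢ/10)] with T = 17.7 h.
Σ tᵢ·10^(Lᵢ/10) = 4.5·10^(61.5/10) + 4·10^(69.7/10) + 5.7·10^(78.3/10) + 3.5·10^(94.4/10) = 1.007e+10.
L_eq = 10·log₁₀(1.007e+10/17.7) = 87.55 dB.

88 dB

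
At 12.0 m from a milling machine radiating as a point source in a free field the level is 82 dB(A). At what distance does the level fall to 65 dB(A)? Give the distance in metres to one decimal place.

Point-source spreading drops the level by 20·log₁₀(r₂/r₁); inverting, r₂/r₁ = 10^(ΔL/20).
r₂ = 12.0·10^((82−65)/20) = 12.0·10^(17.0/20) = 84.95 m.

85.0 m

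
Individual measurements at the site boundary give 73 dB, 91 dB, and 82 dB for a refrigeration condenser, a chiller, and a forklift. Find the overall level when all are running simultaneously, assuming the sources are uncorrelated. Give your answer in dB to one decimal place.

Incoherent sources combine by intensity addition: L_total = 10·log₁₀(Σ 10^(L_i/10)).
Σ 10^(L/10) = 10^(73/10) + 10^(91/10) + 10^(82/10) = 1.437e+09.
L_total = 10·log₁₀(1.437e+09) = 91.58 dB.

91.6 dB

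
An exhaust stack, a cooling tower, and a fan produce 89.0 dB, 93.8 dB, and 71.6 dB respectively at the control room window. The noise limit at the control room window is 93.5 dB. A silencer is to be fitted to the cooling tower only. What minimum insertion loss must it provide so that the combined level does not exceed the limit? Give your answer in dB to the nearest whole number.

Everything except the cooling tower sums to 10^(89.0/10) + 10^(71.6/10) = 8.088e+08 in linear terms, 89.08 dB.
The limit corresponds to 10^(93.5/10) = 2.239e+09; subtracting the fixed part leaves 1.430e+09 for the cooling tower, i.e. 91.55 dB.
So the cooling tower must be reduced from 93.8 to 91.55 dB: IL = 2.25 dB.

2 dB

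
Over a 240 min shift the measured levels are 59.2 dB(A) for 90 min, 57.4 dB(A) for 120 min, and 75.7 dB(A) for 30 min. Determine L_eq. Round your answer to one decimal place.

67.2 dB(A)

Weight each interval's intensity by its duration and average over T = 240 min:
Σ tᵢ·10^(Lᵢ/10) = 90·10^(59.2/10) + 120·10^(57.4/10) + 30·10^(75.7/10) = 1.255e+09.
L_eq = 10·log₁₀(1.255e+09/240) = 67.19 dB(A).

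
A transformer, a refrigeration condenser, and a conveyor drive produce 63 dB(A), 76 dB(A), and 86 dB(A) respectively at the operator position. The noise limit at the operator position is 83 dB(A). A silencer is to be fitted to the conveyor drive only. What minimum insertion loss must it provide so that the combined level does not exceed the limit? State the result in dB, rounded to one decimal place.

4.0 dB

Fixed contribution from the other sources: Σ 10^(L/10) = 10^(63/10) + 10^(76/10) = 4.181e+07 (76.21 dB(A)).
To meet 83 dB(A) overall, the treated conveyor drive may contribute at most 10^(83/10) − 4.181e+07 = 1.577e+08, i.e. 81.98 dB(A).
Required insertion loss = 86 − 81.98 = 4.02 dB.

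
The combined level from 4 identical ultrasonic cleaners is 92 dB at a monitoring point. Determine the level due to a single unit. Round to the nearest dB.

For N identical incoherent sources L_total = L₁ + 10·log₁₀ N, so L₁ = 92 − 10·log₁₀(4) = 92 − 6.021.

86 dB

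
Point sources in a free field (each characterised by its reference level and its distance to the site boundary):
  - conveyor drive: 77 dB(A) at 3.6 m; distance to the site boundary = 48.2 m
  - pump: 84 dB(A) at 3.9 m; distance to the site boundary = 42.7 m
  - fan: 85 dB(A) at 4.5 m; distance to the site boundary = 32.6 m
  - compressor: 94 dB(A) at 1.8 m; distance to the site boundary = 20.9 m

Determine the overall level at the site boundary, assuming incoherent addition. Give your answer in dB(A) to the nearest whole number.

74 dB(A)

Apply inverse-square spreading to bring every level to the receiver, then sum 10^(L/10).
conveyor drive: 77 − 20·log₁₀(48.2/3.6) = 77 − 22.53 = 54.47 dB(A).
pump: 84 − 20·log₁₀(42.7/3.9) = 84 − 20.79 = 63.21 dB(A).
fan: 85 − 20·log₁₀(32.6/4.5) = 85 − 17.20 = 67.80 dB(A).
compressor: 94 − 20·log₁₀(20.9/1.8) = 94 − 21.30 = 72.70 dB(A).
Σ 10^(L/10) = 2.703e+07 → L_total = 10·log₁₀(2.703e+07) = 74.32 dB(A).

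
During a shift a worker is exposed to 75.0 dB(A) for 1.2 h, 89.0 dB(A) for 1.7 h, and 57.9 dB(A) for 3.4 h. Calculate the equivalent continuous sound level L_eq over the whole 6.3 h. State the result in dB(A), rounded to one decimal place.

83.4 dB(A)

Weight each interval's intensity by its duration and average over T = 6.3 h:
Σ tᵢ·10^(Lᵢ/10) = 1.2·10^(75.0/10) + 1.7·10^(89.0/10) + 3.4·10^(57.9/10) = 1.390e+09.
L_eq = 10·log₁₀(1.390e+09/6.3) = 83.44 dB(A).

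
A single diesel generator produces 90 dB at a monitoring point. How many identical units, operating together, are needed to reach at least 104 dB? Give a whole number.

N identical sources give L₁ + 10·log₁₀ N, so require 10·log₁₀ N ≥ 104 − 90 = 14.0 dB.
N ≥ 10^(14.0/10) = 25.119, so N = 26.

26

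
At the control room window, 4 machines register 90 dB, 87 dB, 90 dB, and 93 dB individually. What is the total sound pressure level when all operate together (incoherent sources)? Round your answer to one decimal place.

Incoherent sources combine by intensity addition: L_total = 10·log₁₀(Σ 10^(L_i/10)).
Σ 10^(L/10) = 10^(90/10) + 10^(87/10) + 10^(90/10) + 10^(93/10) = 4.496e+09.
L_total = 10·log₁₀(4.496e+09) = 96.53 dB.

96.5 dB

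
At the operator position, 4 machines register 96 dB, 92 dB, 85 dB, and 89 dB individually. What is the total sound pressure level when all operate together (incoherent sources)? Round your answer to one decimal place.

Incoherent sources combine by intensity addition: L_total = 10·log₁₀(Σ 10^(L_i/10)).
Σ 10^(L/10) = 10^(96/10) + 10^(92/10) + 10^(85/10) + 10^(89/10) = 6.677e+09.
L_total = 10·log₁₀(6.677e+09) = 98.25 dB.

98.2 dB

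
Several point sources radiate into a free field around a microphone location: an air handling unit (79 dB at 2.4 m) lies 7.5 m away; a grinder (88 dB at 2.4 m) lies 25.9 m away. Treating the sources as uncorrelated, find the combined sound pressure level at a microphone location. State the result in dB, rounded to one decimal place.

First find each source's level at the receiver (point-source: −20·log₁₀(r/r_ref)), then combine on an intensity basis.
air handling unit: 79 − 20·log₁₀(7.5/2.4) = 79 − 9.90 = 69.10 dB.
grinder: 88 − 20·log₁₀(25.9/2.4) = 88 − 20.66 = 67.34 dB.
Σ 10^(L/10) = 1.355e+07 → L_total = 10·log₁₀(1.355e+07) = 71.32 dB.

71.3 dB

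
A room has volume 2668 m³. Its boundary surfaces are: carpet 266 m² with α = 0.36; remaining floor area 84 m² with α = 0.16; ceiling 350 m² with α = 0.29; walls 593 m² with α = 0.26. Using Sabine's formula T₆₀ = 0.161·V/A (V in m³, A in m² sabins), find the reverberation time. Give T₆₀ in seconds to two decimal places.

1.18 s

Summing Sᵢαᵢ: 266·0.36 + 84·0.16 + 350·0.29 + 593·0.26 = 364.88 m².
T₆₀ = 0.161·V/A = 0.161·2668/364.88 = 1.177 s.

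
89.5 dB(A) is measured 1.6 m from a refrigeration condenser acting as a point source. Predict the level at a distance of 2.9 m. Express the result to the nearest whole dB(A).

84 dB(A)

Point-source attenuation: ΔL = 20·log₁₀(r₂/r₁) = 20·log₁₀(2.9/1.6) = 5.166 dB.
L₂ = 89.5 − 20·log₁₀(2.9/1.6) = 89.5 − 5.166 = 84.33 dB(A).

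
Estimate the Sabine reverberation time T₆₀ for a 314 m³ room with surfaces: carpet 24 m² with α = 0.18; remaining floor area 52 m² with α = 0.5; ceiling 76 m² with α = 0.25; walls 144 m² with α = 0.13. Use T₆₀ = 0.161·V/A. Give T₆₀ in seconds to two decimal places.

0.74 s

Total absorption A = 24·0.18 + 52·0.5 + 76·0.25 + 144·0.13 = 68.04 m² sabins.
T₆₀ = 0.161·V/A = 0.161·314/68.04 = 0.743 s.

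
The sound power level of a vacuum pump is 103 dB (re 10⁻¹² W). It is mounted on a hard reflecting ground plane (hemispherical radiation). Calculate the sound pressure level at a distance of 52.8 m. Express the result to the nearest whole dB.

61 dB

The power spreads over a hemisphere of area 2π·r², so L_p = L_w − 10·log₁₀(2π·r²).
2π·r² = 1.752e+04 m², 10·log₁₀ of that is 42.434 dB.
L_p = 103 − 42.434 = 60.57 dB.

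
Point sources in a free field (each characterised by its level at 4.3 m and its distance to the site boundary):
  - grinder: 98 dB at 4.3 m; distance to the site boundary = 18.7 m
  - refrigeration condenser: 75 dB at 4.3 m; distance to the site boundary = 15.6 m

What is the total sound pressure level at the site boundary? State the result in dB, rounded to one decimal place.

Propagate each source to the receiver with L = L_ref − 20·log₁₀(r/r_ref), then add intensities.
grinder: 98 − 20·log₁₀(18.7/4.3) = 98 − 12.77 = 85.23 dB.
refrigeration condenser: 75 − 20·log₁₀(15.6/4.3) = 75 − 11.19 = 63.81 dB.
Σ 10^(L/10) = 3.360e+08 → L_total = 10·log₁₀(3.360e+08) = 85.26 dB.

85.3 dB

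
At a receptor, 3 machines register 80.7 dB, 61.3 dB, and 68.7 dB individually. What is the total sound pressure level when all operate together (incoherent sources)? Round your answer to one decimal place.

81.0 dB

For uncorrelated sources the intensities add, so convert each level to linear form, sum, and take 10·log₁₀ of the total.
Σ 10^(L/10) = 10^(80.7/10) + 10^(61.3/10) + 10^(68.7/10) = 1.263e+08.
L_total = 10·log₁₀(1.263e+08) = 81.01 dB.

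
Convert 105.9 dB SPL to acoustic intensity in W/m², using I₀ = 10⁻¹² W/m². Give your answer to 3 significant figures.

0.0389 W/m²

L = 10·log₁₀(I/I₀) ⇒ I = I₀·10^(L/10) = 10⁻¹² × 10^10.59.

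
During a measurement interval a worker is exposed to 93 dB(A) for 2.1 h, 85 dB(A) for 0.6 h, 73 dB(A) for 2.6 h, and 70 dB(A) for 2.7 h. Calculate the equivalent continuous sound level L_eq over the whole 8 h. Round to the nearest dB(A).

87 dB(A)

Weight each interval's intensity by its duration and average over T = 8 h:
Σ tᵢ·10^(Lᵢ/10) = 2.1·10^(93/10) + 0.6·10^(85/10) + 2.6·10^(73/10) + 2.7·10^(70/10) = 4.459e+09.
L_eq = 10·log₁₀(4.459e+09/8) = 87.46 dB(A).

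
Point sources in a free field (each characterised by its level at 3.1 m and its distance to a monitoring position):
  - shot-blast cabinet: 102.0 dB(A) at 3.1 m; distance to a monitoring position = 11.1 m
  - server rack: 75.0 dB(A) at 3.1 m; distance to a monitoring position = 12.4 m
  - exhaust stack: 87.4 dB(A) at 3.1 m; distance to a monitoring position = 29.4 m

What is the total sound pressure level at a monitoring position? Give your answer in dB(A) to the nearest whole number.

First find each source's level at the receiver (point-source: −20·log₁₀(r/r_ref)), then combine on an intensity basis.
shot-blast cabinet: 102.0 − 20·log₁₀(11.1/3.1) = 102.0 − 11.08 = 90.92 dB(A).
server rack: 75.0 − 20·log₁₀(12.4/3.1) = 75.0 − 12.04 = 62.96 dB(A).
exhaust stack: 87.4 − 20·log₁₀(29.4/3.1) = 87.4 − 19.54 = 67.86 dB(A).
Σ 10^(L/10) = 1.244e+09 → L_total = 10·log₁₀(1.244e+09) = 90.95 dB(A).

91 dB(A)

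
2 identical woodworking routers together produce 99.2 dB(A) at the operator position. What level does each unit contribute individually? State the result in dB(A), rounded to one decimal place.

96.2 dB(A)

Dividing the total intensity by 2 lowers the level by 10·log₁₀ 2 = 3.010 dB: L₁ = 99.2 − 3.010.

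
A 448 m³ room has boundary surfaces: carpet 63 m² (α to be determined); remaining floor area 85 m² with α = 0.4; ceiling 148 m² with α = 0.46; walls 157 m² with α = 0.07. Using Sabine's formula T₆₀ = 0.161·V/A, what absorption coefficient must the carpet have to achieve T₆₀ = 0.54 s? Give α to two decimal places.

0.33

From T₆₀ = 0.161·V/A, the target T₆₀ = 0.54 s needs A = 0.161·448/0.54 = 133.57 m².
Absorption from the other surfaces = 85·0.4 + 148·0.46 + 157·0.07 = 113.07 m², so the carpet must supply 20.50 m² over 63 m².
α = 20.50/63 = 0.325.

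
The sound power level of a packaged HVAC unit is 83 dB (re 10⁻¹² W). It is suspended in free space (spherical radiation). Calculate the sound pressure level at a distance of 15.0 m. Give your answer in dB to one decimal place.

48.5 dB

The power spreads over a sphere of area 4π·r², so L_p = L_w − 10·log₁₀(4π·r²).
4π·r² = 2827 m², 10·log₁₀ of that is 34.514 dB.
L_p = 83 − 34.514 = 48.49 dB.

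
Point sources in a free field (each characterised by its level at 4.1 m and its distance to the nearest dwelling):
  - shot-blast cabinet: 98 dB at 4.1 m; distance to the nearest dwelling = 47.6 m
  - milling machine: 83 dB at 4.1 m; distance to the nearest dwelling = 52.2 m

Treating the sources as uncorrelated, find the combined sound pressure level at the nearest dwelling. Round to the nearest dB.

Apply inverse-square spreading to bring every level to the receiver, then sum 10^(L/10).
shot-blast cabinet: 98 − 20·log₁₀(47.6/4.1) = 98 − 21.30 = 76.70 dB.
milling machine: 83 − 20·log₁₀(52.2/4.1) = 83 − 22.10 = 60.90 dB.
Σ 10^(L/10) = 4.804e+07 → L_total = 10·log₁₀(4.804e+07) = 76.82 dB.

77 dB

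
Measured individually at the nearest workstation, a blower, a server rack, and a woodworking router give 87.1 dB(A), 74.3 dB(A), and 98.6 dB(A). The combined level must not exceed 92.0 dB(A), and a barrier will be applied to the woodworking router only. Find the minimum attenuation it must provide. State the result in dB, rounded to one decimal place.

The untreated sources together contribute 10^(87.1/10) + 10^(74.3/10) = 5.398e+08, i.e. 87.32 dB(A).
The limit corresponds to 10^(92.0/10) = 1.585e+09; subtracting the fixed part leaves 1.045e+09 for the woodworking router, i.e. 90.19 dB(A).
Required insertion loss = 98.6 − 90.19 = 8.41 dB.

8.4 dB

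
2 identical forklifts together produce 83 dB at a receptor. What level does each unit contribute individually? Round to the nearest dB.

80 dB

For N identical incoherent sources L_total = L₁ + 10·log₁₀ N, so L₁ = 83 − 10·log₁₀(2) = 83 − 3.010.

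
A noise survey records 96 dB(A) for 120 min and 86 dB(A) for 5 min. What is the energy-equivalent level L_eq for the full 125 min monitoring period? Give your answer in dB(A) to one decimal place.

95.8 dB(A)

Weight each interval's intensity by its duration and average over T = 125 min:
Σ tᵢ·10^(Lᵢ/10) = 120·10^(96/10) + 5·10^(86/10) = 4.797e+11.
L_eq = 10·log₁₀(4.797e+11/125) = 95.84 dB(A).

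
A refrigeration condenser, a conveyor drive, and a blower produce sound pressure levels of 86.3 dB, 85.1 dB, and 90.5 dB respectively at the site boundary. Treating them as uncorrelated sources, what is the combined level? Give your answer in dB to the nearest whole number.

Incoherent sources combine by intensity addition: L_total = 10·log₁₀(Σ 10^(L_i/10)).
Σ 10^(L/10) = 10^(86.3/10) + 10^(85.1/10) + 10^(90.5/10) = 1.872e+09.
L_total = 10·log₁₀(1.872e+09) = 92.72 dB.

93 dB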